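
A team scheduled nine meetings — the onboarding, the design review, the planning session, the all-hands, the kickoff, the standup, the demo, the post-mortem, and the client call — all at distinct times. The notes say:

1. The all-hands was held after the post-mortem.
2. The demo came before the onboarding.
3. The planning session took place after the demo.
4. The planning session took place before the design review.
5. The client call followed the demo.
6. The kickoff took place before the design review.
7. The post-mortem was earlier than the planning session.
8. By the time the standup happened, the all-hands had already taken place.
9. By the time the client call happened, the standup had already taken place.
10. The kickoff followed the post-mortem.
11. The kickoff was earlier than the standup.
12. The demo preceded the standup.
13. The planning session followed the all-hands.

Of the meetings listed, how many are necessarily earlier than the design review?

Directly stated before the design review: the kickoff and the planning session.
The all-hands reaches the design review via the all-hands → the planning session → the design review.
The demo reaches the design review via the demo → the planning session → the design review.
The post-mortem reaches the design review via the post-mortem → the planning session → the design review.
No chain forces the onboarding (or any of the others) ahead of the design review.
That's the all-hands, the demo, the kickoff, the planning session, and the post-mortem — 5 in all.

5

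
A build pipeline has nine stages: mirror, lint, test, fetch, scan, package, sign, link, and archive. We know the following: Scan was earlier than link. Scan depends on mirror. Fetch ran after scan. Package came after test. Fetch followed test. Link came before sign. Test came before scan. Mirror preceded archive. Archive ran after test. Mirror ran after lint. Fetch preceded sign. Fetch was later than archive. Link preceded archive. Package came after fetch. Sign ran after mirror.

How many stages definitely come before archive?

5

Directly stated before archive: link, mirror, and test.
Lint reaches archive via lint → mirror → archive.
Scan reaches archive via scan → link → archive.
That's link, lint, mirror, scan, and test — 5 in all.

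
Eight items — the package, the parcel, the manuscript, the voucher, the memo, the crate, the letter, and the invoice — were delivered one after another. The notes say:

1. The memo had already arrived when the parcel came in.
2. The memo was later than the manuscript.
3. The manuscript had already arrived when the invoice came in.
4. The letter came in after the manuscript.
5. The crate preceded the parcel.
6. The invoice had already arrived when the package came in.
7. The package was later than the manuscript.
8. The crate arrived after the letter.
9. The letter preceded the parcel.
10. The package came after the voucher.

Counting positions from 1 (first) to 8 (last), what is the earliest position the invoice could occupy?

2

The manuscript must come before the invoice — 1 forced predecessor.
Nothing else is forced ahead of the invoice, so its earliest slot is position 1 + 1 = 2.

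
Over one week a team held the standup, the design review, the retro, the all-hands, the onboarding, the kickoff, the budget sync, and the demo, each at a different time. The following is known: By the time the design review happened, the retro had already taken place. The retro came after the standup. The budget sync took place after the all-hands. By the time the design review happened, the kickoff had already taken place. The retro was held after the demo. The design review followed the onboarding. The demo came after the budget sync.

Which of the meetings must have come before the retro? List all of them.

the all-hands, the budget sync, the demo, the standup

Directly stated before the retro: the demo and the standup.
The all-hands reaches the retro via the all-hands → the budget sync → the demo → the retro.
The budget sync reaches the retro via the budget sync → the demo → the retro.
No chain forces the design review (or any of the others) ahead of the retro.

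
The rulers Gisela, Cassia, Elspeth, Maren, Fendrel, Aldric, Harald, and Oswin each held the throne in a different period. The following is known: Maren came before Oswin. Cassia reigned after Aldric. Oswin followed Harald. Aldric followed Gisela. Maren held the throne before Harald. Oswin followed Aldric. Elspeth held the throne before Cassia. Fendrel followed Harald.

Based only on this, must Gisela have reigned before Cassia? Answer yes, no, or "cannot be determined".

yes

Chain the constraints: Gisela → Aldric → Cassia. Each link is directly stated, so Gisela comes before Cassia.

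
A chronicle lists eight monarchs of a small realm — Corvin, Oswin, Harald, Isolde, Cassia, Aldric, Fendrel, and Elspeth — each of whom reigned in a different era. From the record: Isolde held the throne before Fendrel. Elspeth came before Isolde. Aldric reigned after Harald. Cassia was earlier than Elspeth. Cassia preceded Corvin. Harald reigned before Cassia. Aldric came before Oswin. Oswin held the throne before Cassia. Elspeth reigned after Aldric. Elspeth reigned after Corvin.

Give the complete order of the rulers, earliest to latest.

The constraints fix every adjacent pair, so only one ordering works:
Harald → Aldric → Oswin → Cassia → Corvin → Elspeth → Isolde → Fendrel.

Harald, Aldric, Oswin, Cassia, Corvin, Elspeth, Isolde, Fendrel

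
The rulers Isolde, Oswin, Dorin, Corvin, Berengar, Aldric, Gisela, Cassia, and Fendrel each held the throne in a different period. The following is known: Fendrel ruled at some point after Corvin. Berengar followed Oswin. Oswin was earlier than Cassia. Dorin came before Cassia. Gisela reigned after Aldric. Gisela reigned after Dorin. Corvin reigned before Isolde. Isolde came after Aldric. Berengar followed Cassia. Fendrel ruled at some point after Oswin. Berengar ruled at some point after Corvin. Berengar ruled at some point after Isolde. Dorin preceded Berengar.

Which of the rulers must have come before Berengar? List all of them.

Aldric, Cassia, Corvin, Dorin, Isolde, Oswin

Directly stated before Berengar: Cassia, Corvin, Dorin, Isolde, and Oswin.
Aldric reaches Berengar via Aldric → Isolde → Berengar.
No chain forces Fendrel (or any of the others) ahead of Berengar.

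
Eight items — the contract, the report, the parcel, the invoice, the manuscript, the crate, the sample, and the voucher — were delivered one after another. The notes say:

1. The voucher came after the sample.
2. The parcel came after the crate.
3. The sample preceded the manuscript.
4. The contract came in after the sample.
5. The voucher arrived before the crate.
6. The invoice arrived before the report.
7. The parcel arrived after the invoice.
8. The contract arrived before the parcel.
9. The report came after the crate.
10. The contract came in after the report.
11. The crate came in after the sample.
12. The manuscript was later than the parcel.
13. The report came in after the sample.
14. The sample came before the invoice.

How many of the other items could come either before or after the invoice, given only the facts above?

Forced before the invoice: the sample; forced after the invoice: the contract, the manuscript, the parcel, and the report.
That leaves the crate and the voucher with no forced order relative to the invoice — 2.

2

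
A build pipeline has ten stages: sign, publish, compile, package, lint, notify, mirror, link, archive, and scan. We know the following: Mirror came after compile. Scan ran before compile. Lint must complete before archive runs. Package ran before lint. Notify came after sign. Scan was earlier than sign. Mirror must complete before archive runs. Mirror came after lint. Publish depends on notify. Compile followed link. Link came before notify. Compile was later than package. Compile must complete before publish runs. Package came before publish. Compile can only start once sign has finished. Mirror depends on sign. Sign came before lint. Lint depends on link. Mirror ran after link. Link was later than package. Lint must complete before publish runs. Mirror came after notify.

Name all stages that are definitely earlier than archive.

Directly stated before archive: lint and mirror.
Compile reaches archive via compile → mirror → archive.
Link reaches archive via link → lint → archive.
Notify reaches archive via notify → mirror → archive.
Likewise package, scan, and sign each reach archive by chaining the stated constraints.
No chain forces publish ahead of archive.

compile, link, lint, mirror, notify, package, scan, sign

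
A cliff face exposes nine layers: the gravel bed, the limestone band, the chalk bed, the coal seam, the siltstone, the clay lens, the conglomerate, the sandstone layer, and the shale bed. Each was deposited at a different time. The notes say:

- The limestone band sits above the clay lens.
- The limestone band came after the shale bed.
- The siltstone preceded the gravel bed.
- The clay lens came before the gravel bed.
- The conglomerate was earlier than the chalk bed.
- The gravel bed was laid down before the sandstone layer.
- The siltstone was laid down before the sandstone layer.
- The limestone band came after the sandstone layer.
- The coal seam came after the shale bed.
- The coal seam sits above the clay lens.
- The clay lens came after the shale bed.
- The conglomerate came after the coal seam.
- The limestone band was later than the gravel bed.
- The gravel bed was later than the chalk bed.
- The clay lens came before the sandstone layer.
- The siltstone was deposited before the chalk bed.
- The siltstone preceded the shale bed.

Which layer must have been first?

the siltstone

The siltstone has a chain of constraints placing it before every other layer, so the siltstone must be first.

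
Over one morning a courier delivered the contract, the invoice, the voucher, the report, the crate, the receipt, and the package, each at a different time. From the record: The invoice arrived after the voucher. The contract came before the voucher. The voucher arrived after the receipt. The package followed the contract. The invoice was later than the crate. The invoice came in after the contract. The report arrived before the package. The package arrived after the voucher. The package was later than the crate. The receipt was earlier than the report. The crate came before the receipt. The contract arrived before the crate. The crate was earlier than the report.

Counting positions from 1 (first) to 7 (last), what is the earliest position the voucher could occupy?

4

The contract, the crate, and the receipt must all come before the voucher — 3 forced predecessors.
Nothing else is forced ahead of the voucher, so its earliest slot is position 3 + 1 = 4.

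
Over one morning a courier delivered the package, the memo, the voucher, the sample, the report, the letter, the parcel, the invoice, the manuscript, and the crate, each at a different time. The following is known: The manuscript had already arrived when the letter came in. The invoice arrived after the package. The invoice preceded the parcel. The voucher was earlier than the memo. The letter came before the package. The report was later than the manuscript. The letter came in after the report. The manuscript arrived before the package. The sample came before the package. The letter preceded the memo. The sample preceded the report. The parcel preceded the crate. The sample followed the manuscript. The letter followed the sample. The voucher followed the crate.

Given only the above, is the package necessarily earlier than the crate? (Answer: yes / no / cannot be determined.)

Chain the constraints: the package → the invoice → the parcel → the crate. Each link is directly stated, so the package comes before the crate.

yes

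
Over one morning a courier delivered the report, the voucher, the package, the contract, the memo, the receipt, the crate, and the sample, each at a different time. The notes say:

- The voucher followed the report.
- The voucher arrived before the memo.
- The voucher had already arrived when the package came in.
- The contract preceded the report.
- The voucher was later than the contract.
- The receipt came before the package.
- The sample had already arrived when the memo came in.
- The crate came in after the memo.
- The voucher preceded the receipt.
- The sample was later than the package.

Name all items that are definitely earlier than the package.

the contract, the receipt, the report, the voucher

Directly stated before the package: the receipt and the voucher.
The contract reaches the package via the contract → the voucher → the package.
The report reaches the package via the report → the voucher → the package.
No chain forces the sample (or any of the others) ahead of the package.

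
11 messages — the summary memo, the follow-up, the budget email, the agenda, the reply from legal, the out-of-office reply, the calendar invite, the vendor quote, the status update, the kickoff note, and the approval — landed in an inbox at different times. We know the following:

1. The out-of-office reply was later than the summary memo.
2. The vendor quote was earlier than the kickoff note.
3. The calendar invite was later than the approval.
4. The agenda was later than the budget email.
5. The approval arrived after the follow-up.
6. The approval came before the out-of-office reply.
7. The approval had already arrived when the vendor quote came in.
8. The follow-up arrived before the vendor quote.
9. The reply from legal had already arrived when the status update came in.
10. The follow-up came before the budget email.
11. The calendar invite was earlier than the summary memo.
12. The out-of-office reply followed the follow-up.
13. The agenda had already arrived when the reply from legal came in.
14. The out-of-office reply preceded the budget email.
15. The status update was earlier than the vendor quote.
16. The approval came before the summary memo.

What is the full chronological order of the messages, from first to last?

The constraints fix every adjacent pair, so only one ordering works:
the follow-up → the approval → the calendar invite → the summary memo → the out-of-office reply → the budget email → the agenda → the reply from legal → the status update → the vendor quote → the kickoff note.

the follow-up, the approval, the calendar invite, the summary memo, the out-of-office reply, the budget email, the agenda, the reply from legal, the status update, the vendor quote, the kickoff note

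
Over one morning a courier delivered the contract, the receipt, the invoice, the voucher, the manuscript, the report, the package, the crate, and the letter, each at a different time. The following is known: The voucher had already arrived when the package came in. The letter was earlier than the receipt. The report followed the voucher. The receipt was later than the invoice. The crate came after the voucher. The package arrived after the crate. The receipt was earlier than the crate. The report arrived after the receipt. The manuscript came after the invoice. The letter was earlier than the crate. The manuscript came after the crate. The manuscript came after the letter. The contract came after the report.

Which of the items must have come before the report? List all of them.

the invoice, the letter, the receipt, the voucher

Directly stated before the report: the receipt and the voucher.
The invoice reaches the report via the invoice → the receipt → the report.
The letter reaches the report via the letter → the receipt → the report.
No chain forces the manuscript (or any of the others) ahead of the report.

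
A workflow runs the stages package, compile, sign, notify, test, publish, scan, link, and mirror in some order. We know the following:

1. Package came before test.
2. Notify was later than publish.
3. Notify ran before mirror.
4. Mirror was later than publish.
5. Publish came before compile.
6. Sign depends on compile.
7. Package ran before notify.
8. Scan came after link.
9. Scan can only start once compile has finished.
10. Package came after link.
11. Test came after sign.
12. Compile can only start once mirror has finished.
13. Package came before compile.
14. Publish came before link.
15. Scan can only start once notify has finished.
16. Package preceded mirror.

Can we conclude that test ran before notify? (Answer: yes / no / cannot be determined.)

no

Tracing the constraints gives notify → mirror → compile → sign → test, so notify must come before test.
That means test cannot be before notify.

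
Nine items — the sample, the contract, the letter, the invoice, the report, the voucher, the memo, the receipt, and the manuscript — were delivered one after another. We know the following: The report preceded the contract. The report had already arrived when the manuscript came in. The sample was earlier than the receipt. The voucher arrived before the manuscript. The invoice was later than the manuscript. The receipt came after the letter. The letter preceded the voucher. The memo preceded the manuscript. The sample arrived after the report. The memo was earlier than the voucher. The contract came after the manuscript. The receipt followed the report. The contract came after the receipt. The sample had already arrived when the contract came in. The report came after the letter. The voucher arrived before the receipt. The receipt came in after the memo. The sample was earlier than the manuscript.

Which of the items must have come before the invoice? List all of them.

the letter, the manuscript, the memo, the report, the sample, the voucher

Directly stated before the invoice: the manuscript.
The letter reaches the invoice via the letter → the report → the manuscript → the invoice.
The memo reaches the invoice via the memo → the manuscript → the invoice.
The report reaches the invoice via the report → the manuscript → the invoice.
Likewise the sample and the voucher each reach the invoice by chaining the stated constraints.
No chain forces the contract (or any of the others) ahead of the invoice.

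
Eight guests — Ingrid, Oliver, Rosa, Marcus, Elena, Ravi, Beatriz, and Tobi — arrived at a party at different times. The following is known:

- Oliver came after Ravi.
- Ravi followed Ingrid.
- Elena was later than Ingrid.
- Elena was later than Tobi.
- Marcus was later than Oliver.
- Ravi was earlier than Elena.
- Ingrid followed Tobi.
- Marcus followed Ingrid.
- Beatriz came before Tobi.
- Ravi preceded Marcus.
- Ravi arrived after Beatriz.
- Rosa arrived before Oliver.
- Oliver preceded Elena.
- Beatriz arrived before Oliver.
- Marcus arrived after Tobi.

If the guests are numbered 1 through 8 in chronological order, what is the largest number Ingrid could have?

4

Ingrid must come before Elena, Marcus, Oliver, and Ravi — 4 guests forced after them.
Everything else can be placed before Ingrid in some valid order, so Ingrid can sit as late as position 8 − 4 = 4.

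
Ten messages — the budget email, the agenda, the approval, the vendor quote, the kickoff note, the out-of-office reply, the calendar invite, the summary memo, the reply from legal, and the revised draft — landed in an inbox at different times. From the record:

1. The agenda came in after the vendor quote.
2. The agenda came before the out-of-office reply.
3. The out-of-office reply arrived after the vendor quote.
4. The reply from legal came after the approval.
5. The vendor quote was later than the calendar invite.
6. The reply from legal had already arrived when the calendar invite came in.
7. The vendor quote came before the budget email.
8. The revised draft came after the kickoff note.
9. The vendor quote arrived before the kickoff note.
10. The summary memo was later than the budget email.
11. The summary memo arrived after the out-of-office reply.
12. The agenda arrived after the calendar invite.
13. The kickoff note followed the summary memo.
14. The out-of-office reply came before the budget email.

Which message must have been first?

The approval has a chain of constraints placing it before every other message, so the approval must be first.

the approval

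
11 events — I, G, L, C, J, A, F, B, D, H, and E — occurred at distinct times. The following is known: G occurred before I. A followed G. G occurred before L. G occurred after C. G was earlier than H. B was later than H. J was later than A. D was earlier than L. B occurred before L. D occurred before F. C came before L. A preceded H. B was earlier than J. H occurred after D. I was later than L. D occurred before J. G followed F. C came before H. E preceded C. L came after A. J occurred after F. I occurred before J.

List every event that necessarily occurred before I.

Directly stated before I: G and L.
A reaches I via A → L → I.
B reaches I via B → L → I.
C reaches I via C → G → I.
Likewise D, E, F, and H each reach I by chaining the stated constraints.

A, B, C, D, E, F, G, H, L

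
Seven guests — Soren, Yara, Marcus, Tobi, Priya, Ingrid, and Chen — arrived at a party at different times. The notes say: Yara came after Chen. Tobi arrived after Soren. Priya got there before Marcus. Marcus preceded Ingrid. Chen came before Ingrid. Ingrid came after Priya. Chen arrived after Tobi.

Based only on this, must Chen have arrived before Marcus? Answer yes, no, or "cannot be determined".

cannot be determined

No chain of stated constraints runs from Chen to Marcus, and none runs from Marcus to Chen either.
So the relative order of Chen and Marcus is not fixed by the given facts.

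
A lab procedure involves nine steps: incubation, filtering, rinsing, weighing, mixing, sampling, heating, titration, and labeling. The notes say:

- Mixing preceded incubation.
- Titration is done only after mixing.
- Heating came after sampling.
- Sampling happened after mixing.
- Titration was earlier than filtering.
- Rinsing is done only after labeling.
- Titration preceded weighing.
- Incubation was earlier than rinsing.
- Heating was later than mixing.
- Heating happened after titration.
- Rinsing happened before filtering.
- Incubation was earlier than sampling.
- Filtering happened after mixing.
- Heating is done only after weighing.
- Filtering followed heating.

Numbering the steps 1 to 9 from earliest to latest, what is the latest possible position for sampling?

Sampling must come before filtering and heating — 2 steps forced after it.
Everything else can be placed before sampling in some valid order, so sampling can sit as late as position 9 − 2 = 7.

7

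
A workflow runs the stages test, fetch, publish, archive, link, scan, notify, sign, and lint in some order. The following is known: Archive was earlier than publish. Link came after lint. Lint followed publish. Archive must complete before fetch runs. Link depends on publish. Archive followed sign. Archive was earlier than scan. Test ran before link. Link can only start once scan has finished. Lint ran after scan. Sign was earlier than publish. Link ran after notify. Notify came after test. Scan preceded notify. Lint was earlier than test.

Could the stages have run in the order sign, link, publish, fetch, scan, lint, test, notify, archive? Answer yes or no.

no

The constraints require notify before link, but in the proposed sequence link appears ahead of notify. That one violation is enough.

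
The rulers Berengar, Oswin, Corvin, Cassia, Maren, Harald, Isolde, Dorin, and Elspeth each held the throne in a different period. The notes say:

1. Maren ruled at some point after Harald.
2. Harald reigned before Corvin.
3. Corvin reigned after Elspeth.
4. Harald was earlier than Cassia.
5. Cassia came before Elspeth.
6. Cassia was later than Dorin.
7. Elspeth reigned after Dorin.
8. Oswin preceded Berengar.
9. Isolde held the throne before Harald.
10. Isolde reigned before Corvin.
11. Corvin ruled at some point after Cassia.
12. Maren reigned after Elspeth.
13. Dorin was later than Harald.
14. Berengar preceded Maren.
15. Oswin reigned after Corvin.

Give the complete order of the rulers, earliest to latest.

Isolde, Harald, Dorin, Cassia, Elspeth, Corvin, Oswin, Berengar, Maren

The constraints fix every adjacent pair, so only one ordering works:
Isolde → Harald → Dorin → Cassia → Elspeth → Corvin → Oswin → Berengar → Maren.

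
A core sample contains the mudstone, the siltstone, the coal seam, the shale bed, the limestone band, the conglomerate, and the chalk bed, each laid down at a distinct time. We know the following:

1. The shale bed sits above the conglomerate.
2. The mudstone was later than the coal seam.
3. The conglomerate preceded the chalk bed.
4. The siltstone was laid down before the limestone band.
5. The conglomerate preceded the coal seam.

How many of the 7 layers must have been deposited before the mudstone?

Directly stated before the mudstone: the coal seam.
The conglomerate reaches the mudstone via the conglomerate → the coal seam → the mudstone.
No chain forces the siltstone (or any of the others) ahead of the mudstone.
That's the coal seam and the conglomerate — 2 in all.

2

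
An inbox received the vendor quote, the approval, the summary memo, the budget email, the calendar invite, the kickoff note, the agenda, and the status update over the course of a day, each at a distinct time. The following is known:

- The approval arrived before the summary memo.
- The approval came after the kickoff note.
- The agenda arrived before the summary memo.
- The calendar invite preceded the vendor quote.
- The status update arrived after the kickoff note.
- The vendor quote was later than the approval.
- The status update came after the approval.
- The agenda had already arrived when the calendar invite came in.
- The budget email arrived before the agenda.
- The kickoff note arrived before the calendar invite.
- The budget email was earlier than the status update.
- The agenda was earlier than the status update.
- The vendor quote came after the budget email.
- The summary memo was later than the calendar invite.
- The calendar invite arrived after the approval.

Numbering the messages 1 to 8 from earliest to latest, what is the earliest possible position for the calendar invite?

5

The agenda, the approval, the budget email, and the kickoff note must all come before the calendar invite — 4 forced predecessors.
Nothing else is forced ahead of the calendar invite, so its earliest slot is position 4 + 1 = 5.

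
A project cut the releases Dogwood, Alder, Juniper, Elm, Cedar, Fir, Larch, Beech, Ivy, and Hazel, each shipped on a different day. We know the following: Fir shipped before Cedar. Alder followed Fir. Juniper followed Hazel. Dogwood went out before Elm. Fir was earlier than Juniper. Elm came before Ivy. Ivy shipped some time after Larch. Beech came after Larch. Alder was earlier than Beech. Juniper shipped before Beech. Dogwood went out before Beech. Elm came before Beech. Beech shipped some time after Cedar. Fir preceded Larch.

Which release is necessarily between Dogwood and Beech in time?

Elm

Tracing the constraints gives Dogwood → Elm → Beech, so Elm sits after Dogwood and before Beech.
No other release is forced both after Dogwood and before Beech.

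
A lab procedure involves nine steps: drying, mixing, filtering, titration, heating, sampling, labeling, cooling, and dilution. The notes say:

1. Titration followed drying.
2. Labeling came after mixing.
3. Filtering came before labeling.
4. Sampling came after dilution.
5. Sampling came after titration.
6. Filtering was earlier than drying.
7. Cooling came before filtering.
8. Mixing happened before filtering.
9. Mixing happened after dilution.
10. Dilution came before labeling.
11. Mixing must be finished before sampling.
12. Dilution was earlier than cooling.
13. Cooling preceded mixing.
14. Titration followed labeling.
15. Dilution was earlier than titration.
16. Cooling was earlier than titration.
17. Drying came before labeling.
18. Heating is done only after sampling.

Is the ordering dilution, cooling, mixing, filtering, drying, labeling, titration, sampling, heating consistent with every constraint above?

yes

Check each stated constraint against the proposed order — e.g. dilution is ahead of titration; dilution is ahead of sampling. Every pair is in the required order; nothing is violated.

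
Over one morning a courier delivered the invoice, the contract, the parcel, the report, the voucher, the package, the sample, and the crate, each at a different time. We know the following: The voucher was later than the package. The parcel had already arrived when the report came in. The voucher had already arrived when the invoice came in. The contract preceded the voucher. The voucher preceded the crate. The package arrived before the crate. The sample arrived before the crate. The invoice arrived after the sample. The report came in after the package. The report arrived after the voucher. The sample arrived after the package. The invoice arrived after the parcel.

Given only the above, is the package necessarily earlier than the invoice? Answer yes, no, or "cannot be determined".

yes

Chain the constraints: the package → the sample → the invoice. Each link is directly stated, so the package comes before the invoice.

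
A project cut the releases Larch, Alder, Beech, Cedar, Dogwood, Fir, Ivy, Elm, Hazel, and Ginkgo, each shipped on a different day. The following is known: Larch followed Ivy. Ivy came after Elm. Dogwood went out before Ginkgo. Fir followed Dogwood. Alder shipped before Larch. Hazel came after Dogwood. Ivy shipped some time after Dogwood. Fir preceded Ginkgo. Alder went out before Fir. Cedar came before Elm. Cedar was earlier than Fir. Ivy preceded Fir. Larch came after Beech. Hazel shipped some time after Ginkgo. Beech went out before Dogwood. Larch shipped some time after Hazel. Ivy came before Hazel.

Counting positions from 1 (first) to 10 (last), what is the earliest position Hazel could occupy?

Alder, Beech, Cedar, Dogwood, Elm, Fir, Ginkgo, and Ivy must all come before Hazel — 8 forced predecessors.
Nothing else is forced ahead of Hazel, so its earliest slot is position 8 + 1 = 9.

9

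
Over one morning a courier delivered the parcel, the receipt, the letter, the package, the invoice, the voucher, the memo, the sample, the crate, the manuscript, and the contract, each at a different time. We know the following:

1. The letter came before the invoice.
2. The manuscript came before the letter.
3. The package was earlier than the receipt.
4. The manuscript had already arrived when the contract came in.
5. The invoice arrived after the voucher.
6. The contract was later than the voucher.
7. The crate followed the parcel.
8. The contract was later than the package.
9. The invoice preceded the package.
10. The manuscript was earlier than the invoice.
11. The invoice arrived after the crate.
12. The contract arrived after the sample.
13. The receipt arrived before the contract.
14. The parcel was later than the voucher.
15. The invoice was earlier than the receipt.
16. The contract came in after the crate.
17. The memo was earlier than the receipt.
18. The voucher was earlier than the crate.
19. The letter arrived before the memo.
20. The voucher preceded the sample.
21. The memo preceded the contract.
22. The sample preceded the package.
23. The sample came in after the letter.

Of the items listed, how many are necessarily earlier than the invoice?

Directly stated before the invoice: the crate, the letter, the manuscript, and the voucher.
The parcel reaches the invoice via the parcel → the crate → the invoice.
That's the crate, the letter, the manuscript, the parcel, and the voucher — 5 in all.

5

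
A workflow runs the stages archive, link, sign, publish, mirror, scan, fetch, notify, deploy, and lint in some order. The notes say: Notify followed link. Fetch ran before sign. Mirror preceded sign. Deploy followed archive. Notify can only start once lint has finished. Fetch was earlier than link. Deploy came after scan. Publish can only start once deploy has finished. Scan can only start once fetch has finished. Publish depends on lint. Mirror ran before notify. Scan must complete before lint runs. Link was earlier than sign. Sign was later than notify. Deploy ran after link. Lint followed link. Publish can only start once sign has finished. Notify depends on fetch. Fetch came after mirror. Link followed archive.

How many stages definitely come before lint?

Directly stated before lint: link and scan.
Archive reaches lint via archive → link → lint.
Fetch reaches lint via fetch → scan → lint.
Mirror reaches lint via mirror → fetch → scan → lint.
No chain forces publish (or any of the others) ahead of lint.
That's archive, fetch, link, mirror, and scan — 5 in all.

5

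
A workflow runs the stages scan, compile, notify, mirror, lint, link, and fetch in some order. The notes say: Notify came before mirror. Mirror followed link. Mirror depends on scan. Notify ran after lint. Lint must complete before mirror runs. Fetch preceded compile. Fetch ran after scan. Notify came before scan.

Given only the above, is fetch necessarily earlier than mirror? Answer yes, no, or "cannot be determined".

No chain of stated constraints runs from fetch to mirror, and none runs from mirror to fetch either.
So the relative order of fetch and mirror is not fixed by the given facts.

cannot be determined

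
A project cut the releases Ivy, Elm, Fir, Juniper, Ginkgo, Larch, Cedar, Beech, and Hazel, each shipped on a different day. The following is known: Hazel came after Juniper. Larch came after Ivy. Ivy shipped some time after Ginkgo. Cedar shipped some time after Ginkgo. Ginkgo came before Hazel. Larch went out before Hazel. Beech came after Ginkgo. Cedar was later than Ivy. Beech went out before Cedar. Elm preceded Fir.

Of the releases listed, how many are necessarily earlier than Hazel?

4

Directly stated before Hazel: Ginkgo, Juniper, and Larch.
Ivy reaches Hazel via Ivy → Larch → Hazel.
That's Ginkgo, Ivy, Juniper, and Larch — 4 in all.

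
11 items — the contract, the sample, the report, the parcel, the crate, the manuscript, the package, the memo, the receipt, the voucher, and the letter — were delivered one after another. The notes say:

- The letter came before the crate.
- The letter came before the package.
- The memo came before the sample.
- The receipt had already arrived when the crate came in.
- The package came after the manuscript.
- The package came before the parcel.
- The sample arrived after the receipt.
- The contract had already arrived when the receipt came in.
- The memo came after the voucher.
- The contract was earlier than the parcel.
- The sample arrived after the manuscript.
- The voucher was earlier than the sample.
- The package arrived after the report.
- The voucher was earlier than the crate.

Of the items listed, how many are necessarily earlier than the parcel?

Directly stated before the parcel: the contract and the package.
The letter reaches the parcel via the letter → the package → the parcel.
The manuscript reaches the parcel via the manuscript → the package → the parcel.
The report reaches the parcel via the report → the package → the parcel.
No chain forces the crate (or any of the others) ahead of the parcel.
That's the contract, the letter, the manuscript, the package, and the report — 5 in all.

5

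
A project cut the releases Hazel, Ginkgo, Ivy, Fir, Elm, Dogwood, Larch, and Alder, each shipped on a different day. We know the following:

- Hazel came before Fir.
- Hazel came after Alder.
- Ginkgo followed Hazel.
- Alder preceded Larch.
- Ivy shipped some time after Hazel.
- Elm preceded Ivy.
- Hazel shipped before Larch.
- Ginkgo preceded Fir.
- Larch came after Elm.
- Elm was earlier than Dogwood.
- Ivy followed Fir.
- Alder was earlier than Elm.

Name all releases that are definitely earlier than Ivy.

Directly stated before Ivy: Elm, Fir, and Hazel.
Alder reaches Ivy via Alder → Hazel → Ivy.
Ginkgo reaches Ivy via Ginkgo → Fir → Ivy.

Alder, Elm, Fir, Ginkgo, Hazel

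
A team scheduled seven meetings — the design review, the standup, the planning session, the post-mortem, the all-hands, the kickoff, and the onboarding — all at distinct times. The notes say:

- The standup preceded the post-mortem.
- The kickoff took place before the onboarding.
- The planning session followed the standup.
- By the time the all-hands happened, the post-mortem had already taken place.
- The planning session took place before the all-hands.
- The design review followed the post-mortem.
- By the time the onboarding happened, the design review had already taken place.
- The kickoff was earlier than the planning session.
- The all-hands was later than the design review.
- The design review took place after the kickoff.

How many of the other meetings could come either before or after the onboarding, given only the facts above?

2

Forced before the onboarding: the design review, the kickoff, the post-mortem, and the standup.
That leaves the all-hands and the planning session with no forced order relative to the onboarding — 2.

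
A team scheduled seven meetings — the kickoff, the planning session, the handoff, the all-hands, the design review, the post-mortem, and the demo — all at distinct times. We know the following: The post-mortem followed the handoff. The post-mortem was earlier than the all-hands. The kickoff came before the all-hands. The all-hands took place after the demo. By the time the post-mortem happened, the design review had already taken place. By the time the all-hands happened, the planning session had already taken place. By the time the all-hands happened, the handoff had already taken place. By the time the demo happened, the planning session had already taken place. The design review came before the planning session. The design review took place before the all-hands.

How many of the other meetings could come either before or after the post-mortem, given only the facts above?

3

Forced before the post-mortem: the design review and the handoff; forced after the post-mortem: the all-hands.
That leaves the demo, the kickoff, and the planning session with no forced order relative to the post-mortem — 3.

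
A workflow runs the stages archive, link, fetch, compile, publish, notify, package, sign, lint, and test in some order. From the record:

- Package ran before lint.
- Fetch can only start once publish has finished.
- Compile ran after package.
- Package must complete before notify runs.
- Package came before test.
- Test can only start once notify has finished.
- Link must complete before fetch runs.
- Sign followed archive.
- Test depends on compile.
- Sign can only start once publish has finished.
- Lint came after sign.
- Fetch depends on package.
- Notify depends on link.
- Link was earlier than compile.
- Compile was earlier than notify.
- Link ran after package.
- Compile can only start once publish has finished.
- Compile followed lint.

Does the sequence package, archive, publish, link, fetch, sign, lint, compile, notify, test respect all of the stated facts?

yes

Check each stated constraint against the proposed order — e.g. package is ahead of notify; package is ahead of test. Every pair is in the required order; nothing is violated.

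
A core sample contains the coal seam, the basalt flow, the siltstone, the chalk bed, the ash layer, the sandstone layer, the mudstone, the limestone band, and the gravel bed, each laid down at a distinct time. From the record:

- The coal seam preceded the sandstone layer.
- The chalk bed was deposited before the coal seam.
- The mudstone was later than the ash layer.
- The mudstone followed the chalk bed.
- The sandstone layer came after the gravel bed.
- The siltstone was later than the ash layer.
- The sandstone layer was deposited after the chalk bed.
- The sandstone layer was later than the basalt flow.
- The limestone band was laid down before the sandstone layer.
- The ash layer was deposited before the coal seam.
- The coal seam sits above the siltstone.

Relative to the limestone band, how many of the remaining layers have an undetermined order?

7

Forced after the limestone band: the sandstone layer.
That leaves the ash layer, the basalt flow, the chalk bed, the coal seam, the gravel bed, the mudstone, and the siltstone with no forced order relative to the limestone band — 7.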